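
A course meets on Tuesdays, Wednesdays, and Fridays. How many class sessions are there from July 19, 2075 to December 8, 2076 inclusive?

July 19, 2075 is a Friday.
From July 19, 2075 to December 8, 2076 is 509 days inclusive.
509 = 7 × 72 + 5, so there are 72 full weeks plus 5 extra days.
Each full week contributes 3 days from the set (Tue, Wed, Fri): 72 × 3 = 216.
The 5 extra days are Fri, Sat, Sun, Mon, Tue — 2 of them qualify.
Total: 216 + 2 = 218.

218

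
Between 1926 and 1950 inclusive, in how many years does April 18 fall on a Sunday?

Day of week of April 18 in each year:
1926: Sun ✓, 1927: Mon, 1928: Wed, 1929: Thu, 1930: Fri, 1931: Sat, 1932: Mon, 1933: Tue, 1934: Wed, 1935: Thu, 1936: Sat, 1937: Sun ✓, 1938: Mon, 1939: Tue, 1940: Thu, 1941: Fri, 1942: Sat, 1943: Sun ✓, 1944: Tue, 1945: Wed, 1946: Thu, 1947: Fri, 1948: Sun ✓, 1949: Mon, 1950: Tue
Sundays: 1926, 1937, 1943, 1948.

4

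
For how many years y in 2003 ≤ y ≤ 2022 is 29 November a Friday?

2

Day of week of November 29 in each year:
2003: Sat, 2004: Mon, 2005: Tue, 2006: Wed, 2007: Thu, 2008: Sat, 2009: Sun, 2010: Mon, 2011: Tue, 2012: Thu, 2013: Fri ✓, 2014: Sat, 2015: Sun, 2016: Tue, 2017: Wed, 2018: Thu, 2019: Fri ✓, 2020: Sun, 2021: Mon, 2022: Tue
Fridays: 2013, 2019.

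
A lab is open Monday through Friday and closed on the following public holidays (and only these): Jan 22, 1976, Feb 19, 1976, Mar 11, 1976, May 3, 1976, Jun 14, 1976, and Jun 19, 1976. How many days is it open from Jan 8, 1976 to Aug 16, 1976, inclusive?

153

Jan 8, 1976 is a Thursday.
That's 222 days from start to end, counting both.
222 = 7 × 31 + 5, so there are 31 full weeks plus 5 extra days.
Each full week contributes 5 weekdays (Mon–Fri): 31 × 5 = 155.
The 5 extra days are Thursday, Friday, Saturday, Sunday, Monday — 3 of them qualify.
Total: 155 + 3 = 158.
Holidays: Jan 22, 1976 (Thu); Feb 19, 1976 (Thu); Mar 11, 1976 (Thu); May 3, 1976 (Mon); Jun 14, 1976 (Mon); Jun 19, 1976 (Sat).
5 of the 6 holidays fall on weekdays; the rest are weekends and were already excluded.
Business days: 158 − 5 = 153.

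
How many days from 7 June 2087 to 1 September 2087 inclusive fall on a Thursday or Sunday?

7 June 2087 is a Saturday.
That's 87 days from start to end, counting both.
87 = 7 × 12 + 3, so there are 12 full weeks plus 3 extra days.
Each full week contributes 2 days from the set (Thu, Sun): 12 × 2 = 24.
The 3 extra days are Sat, Sun, Mon — 1 of them qualifies.
Total: 24 + 1 = 25.

25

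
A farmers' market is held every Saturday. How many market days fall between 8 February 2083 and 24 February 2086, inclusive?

159

8 February 2083 is a Monday.
The range spans 1113 days (inclusive of both endpoints).
1113 = 7 × 159, so the span is exactly 159 full weeks.
Each full week contributes one Saturday: 159 so far.
Total: 159.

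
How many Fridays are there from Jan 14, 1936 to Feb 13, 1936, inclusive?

4

Jan 14, 1936 is a Tuesday.
From Jan 14, 1936 to Feb 13, 1936 is 31 days inclusive.
31 = 7 × 4 + 3, so there are 4 full weeks plus 3 extra days.
Each full week contributes one Friday: 4 so far.
The 3 extra days are Tuesday, Wednesday, Thursday — none qualify.
Total: 4 + 0 = 4.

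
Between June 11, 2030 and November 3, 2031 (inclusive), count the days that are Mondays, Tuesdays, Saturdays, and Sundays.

292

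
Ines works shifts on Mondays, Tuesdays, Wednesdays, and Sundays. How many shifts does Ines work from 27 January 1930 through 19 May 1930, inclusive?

27 January 1930 is a Monday.
That's 113 days from start to end, counting both.
113 = 7 × 16 + 1, so there are 16 full weeks plus 1 extra day.
Each full week contributes 4 days from the set (Mon, Tue, Wed, Sun): 16 × 4 = 64.
The 1 extra day is Mon — 1 of them qualifies.
Total: 64 + 1 = 65.

65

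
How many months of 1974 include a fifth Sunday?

4

A month has five Sundays exactly when Sunday falls within its first (length − 28) days.
Jan: 31 days, starts Tue → 5 of Tue, Wed, Thu
Feb: 28 days, starts Fri → 5 of (none)
Mar: 31 days, starts Fri → 5 of Fri, Sat, Sun ✓
Apr: 30 days, starts Mon → 5 of Mon, Tue
May: 31 days, starts Wed → 5 of Wed, Thu, Fri
Jun: 30 days, starts Sat → 5 of Sat, Sun ✓
Jul: 31 days, starts Mon → 5 of Mon, Tue, Wed
Aug: 31 days, starts Thu → 5 of Thu, Fri, Sat
Sep: 30 days, starts Sun → 5 of Sun, Mon ✓
Oct: 31 days, starts Tue → 5 of Tue, Wed, Thu
Nov: 30 days, starts Fri → 5 of Fri, Sat
Dec: 31 days, starts Sun → 5 of Sun, Mon, Tue ✓
Months with five Sundays: Mar, Jun, Sep, Dec.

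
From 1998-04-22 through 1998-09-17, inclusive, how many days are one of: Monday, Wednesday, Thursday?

1998-04-22 is a Wednesday.
That's 149 days from start to end, counting both.
149 = 7 × 21 + 2, so there are 21 full weeks plus 2 extra days.
Each full week contributes 3 days from the set (Mon, Wed, Thu): 21 × 3 = 63.
The 2 extra days are Wed, Thu — 2 of them qualify.
Total: 63 + 2 = 65.

65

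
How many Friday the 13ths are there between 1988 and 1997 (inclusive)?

16

Friday-the-13ths by year:
1988: May
1989: Jan, Oct
1990: Apr, Jul
1991: Sep, Dec
1992: Mar, Nov
1993: Aug
1994: May
1995: Jan, Oct
1996: Sep, Dec
1997: Jun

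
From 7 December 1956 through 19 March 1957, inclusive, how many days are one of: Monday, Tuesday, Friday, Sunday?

7 December 1956 is a Friday.
That's 103 days from start to end, counting both.
103 = 7 × 14 + 5, so there are 14 full weeks plus 5 extra days.
Each full week contributes 4 days from the set (Mon, Tue, Fri, Sun): 14 × 4 = 56.
The 5 extra days are Friday, Saturday, Sunday, Monday, Tuesday — 4 of them qualify.
Total: 56 + 4 = 60.

60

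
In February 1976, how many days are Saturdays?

4

1 February 1976 is a Sunday.
The range spans 29 days (inclusive of both endpoints).
29 = 7 × 4 + 1, so there are 4 full weeks plus 1 extra day.
Each full week contributes one Saturday: 4 so far.
The 1 extra day is Sunday — none qualify.
Total: 4 + 0 = 4.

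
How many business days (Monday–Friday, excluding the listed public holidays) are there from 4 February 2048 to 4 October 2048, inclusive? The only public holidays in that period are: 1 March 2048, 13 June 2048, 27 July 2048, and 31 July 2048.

172

4 February 2048 is a Tuesday.
That's 244 days from start to end, counting both.
244 = 7 × 34 + 6, so there are 34 full weeks plus 6 extra days.
Each full week contributes 5 weekdays (Mon–Fri): 34 × 5 = 170.
The 6 extra days are Tuesday, Wednesday, Thursday, Friday, Saturday, Sunday — 4 of them qualify.
Total: 170 + 4 = 174.
Holidays: 1 March 2048 (Sun); 13 June 2048 (Sat); 27 July 2048 (Mon); 31 July 2048 (Fri).
2 of the 4 holidays fall on weekdays; the rest are weekends and were already excluded.
Business days: 174 − 2 = 172.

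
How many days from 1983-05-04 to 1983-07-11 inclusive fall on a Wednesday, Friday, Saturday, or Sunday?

40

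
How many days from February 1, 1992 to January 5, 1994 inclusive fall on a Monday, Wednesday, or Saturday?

February 1, 1992 is a Saturday.
From February 1, 1992 to January 5, 1994 is 705 days inclusive.
705 = 7 × 100 + 5, so there are 100 full weeks plus 5 extra days.
Each full week contributes 3 days from the set (Mon, Wed, Sat): 100 × 3 = 300.
The 5 extra days are Sat, Sun, Mon, Tue, Wed — 3 of them qualify.
Total: 300 + 3 = 303.

303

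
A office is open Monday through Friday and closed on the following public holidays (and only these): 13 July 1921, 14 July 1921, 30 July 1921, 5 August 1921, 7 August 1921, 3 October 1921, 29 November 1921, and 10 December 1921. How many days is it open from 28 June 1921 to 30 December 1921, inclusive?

28 June 1921 is a Tuesday.
That's 186 days from start to end, counting both.
186 = 7 × 26 + 4, so there are 26 full weeks plus 4 extra days.
Each full week contributes 5 weekdays (Mon–Fri): 26 × 5 = 130.
The 4 extra days are Tuesday, Wednesday, Thursday, Friday — 4 of them qualify.
Total: 130 + 4 = 134.
Holidays: 13 July 1921 (Wed); 14 July 1921 (Thu); 30 July 1921 (Sat); 5 August 1921 (Fri); 7 August 1921 (Sun); 3 October 1921 (Mon); 29 November 1921 (Tue); 10 December 1921 (Sat).
5 of the 8 holidays fall on weekdays; the rest are weekends and were already excluded.
Business days: 134 − 5 = 129.

129 business days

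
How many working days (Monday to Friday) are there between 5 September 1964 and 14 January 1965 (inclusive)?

5 September 1964 is a Saturday.
That's 132 days from start to end, counting both.
132 = 7 × 18 + 6, so there are 18 full weeks plus 6 extra days.
Each full week contributes 5 weekdays (Mon–Fri): 18 × 5 = 90.
The 6 extra days are Sat, Sun, Mon, Tue, Wed, Thu — 4 of them qualify.
Total: 90 + 4 = 94.

94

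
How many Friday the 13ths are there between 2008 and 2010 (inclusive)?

Friday-the-13ths by year:
2008: Jun
2009: Feb, Mar, Nov
2010: Aug

5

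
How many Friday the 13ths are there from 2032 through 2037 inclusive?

Friday-the-13ths by year:
2032: Feb, Aug
2033: May
2034: Jan, Oct
2035: Apr, Jul
2036: Jun
2037: Feb, Mar, Nov

11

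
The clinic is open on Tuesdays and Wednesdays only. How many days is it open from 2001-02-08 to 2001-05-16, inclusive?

28

2001-02-08 is a Thursday.
The range spans 98 days (inclusive of both endpoints).
98 = 7 × 14, so the span is exactly 14 full weeks.
Each full week contributes 2 days from the set (Tue, Wed): 14 × 2 = 28.
Total: 28.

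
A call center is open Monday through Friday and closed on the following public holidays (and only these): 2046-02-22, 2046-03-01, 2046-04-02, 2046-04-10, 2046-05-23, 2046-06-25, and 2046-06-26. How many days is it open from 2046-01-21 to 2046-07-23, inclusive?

2046-01-21 is a Sunday.
The range spans 184 days (inclusive of both endpoints).
184 = 7 × 26 + 2, so there are 26 full weeks plus 2 extra days.
Each full week contributes 5 weekdays (Mon–Fri): 26 × 5 = 130.
The 2 extra days are Sunday, Monday — 1 of them qualifies.
Total: 130 + 1 = 131.
Holidays: 2046-02-22 (Thu); 2046-03-01 (Thu); 2046-04-02 (Mon); 2046-04-10 (Tue); 2046-05-23 (Wed); 2046-06-25 (Mon); 2046-06-26 (Tue).
All 7 holidays fall on weekdays, so subtract 7.
Business days: 131 − 7 = 124.

124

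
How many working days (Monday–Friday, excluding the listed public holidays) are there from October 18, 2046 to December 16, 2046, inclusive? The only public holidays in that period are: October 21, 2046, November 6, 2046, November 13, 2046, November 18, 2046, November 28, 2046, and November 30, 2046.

October 18, 2046 is a Thursday.
The range spans 60 days (inclusive of both endpoints).
60 = 7 × 8 + 4, so there are 8 full weeks plus 4 extra days.
Each full week contributes 5 weekdays (Mon–Fri): 8 × 5 = 40.
The 4 extra days are Thu, Fri, Sat, Sun — 2 of them qualify.
Total: 40 + 2 = 42.
Holidays: October 21, 2046 (Sun); November 6, 2046 (Tue); November 13, 2046 (Tue); November 18, 2046 (Sun); November 28, 2046 (Wed); November 30, 2046 (Fri).
4 of the 6 holidays fall on weekdays; the rest are weekends and were already excluded.
Business days: 42 − 4 = 38.

38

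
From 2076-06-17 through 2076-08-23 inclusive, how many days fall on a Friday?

10

2076-06-17 is a Wednesday.
That's 68 days from start to end, counting both.
68 = 7 × 9 + 5, so there are 9 full weeks plus 5 extra days.
Each full week contributes one Friday: 9 so far.
The 5 extra days are Wednesday, Thursday, Friday, Saturday, Sunday — 1 of them qualifies.
Total: 9 + 1 = 10.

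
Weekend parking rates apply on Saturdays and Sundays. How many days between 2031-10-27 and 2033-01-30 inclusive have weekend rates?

2031-10-27 is a Monday.
That's 462 days from start to end, counting both.
462 = 7 × 66, so the span is exactly 66 full weeks.
Each full week contributes 2 weekend days (Sat, Sun): 66 × 2 = 132.

132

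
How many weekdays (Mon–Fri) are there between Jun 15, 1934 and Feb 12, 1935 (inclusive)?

173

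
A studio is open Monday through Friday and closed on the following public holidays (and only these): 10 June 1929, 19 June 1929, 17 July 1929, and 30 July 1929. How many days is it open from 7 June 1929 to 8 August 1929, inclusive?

7 June 1929 is a Friday.
The range spans 63 days (inclusive of both endpoints).
63 = 7 × 9, so the span is exactly 9 full weeks.
Each full week contributes 5 weekdays (Mon–Fri): 9 × 5 = 45.
Total: 45.
Holidays: 10 June 1929 (Mon); 19 June 1929 (Wed); 17 July 1929 (Wed); 30 July 1929 (Tue).
All 4 holidays fall on weekdays, so subtract 4.
Business days: 45 − 4 = 41.

41 business days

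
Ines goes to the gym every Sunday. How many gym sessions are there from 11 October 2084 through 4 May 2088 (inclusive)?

186

11 October 2084 is a Wednesday.
From 11 October 2084 to 4 May 2088 is 1302 days inclusive.
1302 = 7 × 186, so the span is exactly 186 full weeks.
Each full week contributes one Sunday: 186 so far.
Total: 186.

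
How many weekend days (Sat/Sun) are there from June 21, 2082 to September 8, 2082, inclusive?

23

June 21, 2082 is a Sunday.
From June 21, 2082 to September 8, 2082 is 80 days inclusive.
80 = 7 × 11 + 3, so there are 11 full weeks plus 3 extra days.
Each full week contributes 2 weekend days (Sat, Sun): 11 × 2 = 22.
The 3 extra days are Sun, Mon, Tue — 1 of them qualifies.
Total: 22 + 1 = 23.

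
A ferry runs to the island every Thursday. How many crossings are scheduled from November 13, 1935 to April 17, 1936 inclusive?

November 13, 1935 is a Wednesday.
That's 157 days from start to end, counting both.
157 = 7 × 22 + 3, so there are 22 full weeks plus 3 extra days.
Each full week contributes one Thursday: 22 so far.
The 3 extra days are Wed, Thu, Fri — 1 of them qualifies.
Total: 22 + 1 = 23.

23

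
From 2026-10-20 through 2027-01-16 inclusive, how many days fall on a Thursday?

13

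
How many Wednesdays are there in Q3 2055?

1 July 2055 is a Thursday.
The range spans 92 days (inclusive of both endpoints).
92 = 7 × 13 + 1, so there are 13 full weeks plus 1 extra day.
Each full week contributes one Wednesday: 13 so far.
The 1 extra day is Thursday — none qualify.
Total: 13 + 0 = 13.

13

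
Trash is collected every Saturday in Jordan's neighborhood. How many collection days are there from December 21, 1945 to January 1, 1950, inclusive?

211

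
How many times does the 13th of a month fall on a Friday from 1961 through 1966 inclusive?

10

Friday-the-13ths by year:
1961: Jan, Oct
1962: Apr, Jul
1963: Sep, Dec
1964: Mar, Nov
1965: Aug
1966: May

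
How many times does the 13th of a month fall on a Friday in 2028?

1

The 13th falls on a Friday when the month's 13th has weekday Fri.
Jan 13 is Thu; Feb 13 is Sun; Mar 13 is Mon; Apr 13 is Thu; May 13 is Sat; Jun 13 is Tue; Jul 13 is Thu; Aug 13 is Sun; Sep 13 is Wed; Oct 13 is Fri ✓; Nov 13 is Mon; Dec 13 is Wed.
Friday the 13ths: Oct.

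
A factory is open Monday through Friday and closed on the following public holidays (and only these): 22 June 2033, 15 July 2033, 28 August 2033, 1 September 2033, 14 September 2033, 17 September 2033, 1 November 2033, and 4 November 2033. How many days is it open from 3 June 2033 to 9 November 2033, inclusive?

108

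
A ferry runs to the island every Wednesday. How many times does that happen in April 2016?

4

2016-04-01 is a Friday.
The range spans 30 days (inclusive of both endpoints).
30 = 7 × 4 + 2, so there are 4 full weeks plus 2 extra days.
Each full week contributes one Wednesday: 4 so far.
The 2 extra days are Fri, Sat — none qualify.
Total: 4 + 0 = 4.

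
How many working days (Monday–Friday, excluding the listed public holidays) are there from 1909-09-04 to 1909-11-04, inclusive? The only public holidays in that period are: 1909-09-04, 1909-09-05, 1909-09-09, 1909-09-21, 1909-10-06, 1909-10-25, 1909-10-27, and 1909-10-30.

1909-09-04 is a Saturday.
From 1909-09-04 to 1909-11-04 is 62 days inclusive.
62 = 7 × 8 + 6, so there are 8 full weeks plus 6 extra days.
Each full week contributes 5 weekdays (Mon–Fri): 8 × 5 = 40.
The 6 extra days are Sat, Sun, Mon, Tue, Wed, Thu — 4 of them qualify.
Total: 40 + 4 = 44.
Holidays: 1909-09-04 (Sat); 1909-09-05 (Sun); 1909-09-09 (Thu); 1909-09-21 (Tue); 1909-10-06 (Wed); 1909-10-25 (Mon); 1909-10-27 (Wed); 1909-10-30 (Sat).
5 of the 8 holidays fall on weekdays; the rest are weekends and were already excluded.
Business days: 44 − 5 = 39.

39 working days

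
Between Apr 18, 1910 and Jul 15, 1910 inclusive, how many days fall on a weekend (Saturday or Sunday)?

24

Apr 18, 1910 is a Monday.
From Apr 18, 1910 to Jul 15, 1910 is 89 days inclusive.
89 = 7 × 12 + 5, so there are 12 full weeks plus 5 extra days.
Each full week contributes 2 weekend days (Sat, Sun): 12 × 2 = 24.
The 5 extra days are Mon, Tue, Wed, Thu, Fri — none qualify.
Total: 24 + 0 = 24.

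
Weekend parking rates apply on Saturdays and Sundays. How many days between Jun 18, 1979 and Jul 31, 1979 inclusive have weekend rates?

Jun 18, 1979 is a Monday.
From Jun 18, 1979 to Jul 31, 1979 is 44 days inclusive.
44 = 7 × 6 + 2, so there are 6 full weeks plus 2 extra days.
Each full week contributes 2 weekend days (Sat, Sun): 6 × 2 = 12.
The 2 extra days are Monday, Tuesday — none qualify.
Total: 12 + 0 = 12.

12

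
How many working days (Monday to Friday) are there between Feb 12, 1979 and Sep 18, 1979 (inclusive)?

157 weekdays

Feb 12, 1979 is a Monday.
That's 219 days from start to end, counting both.
219 = 7 × 31 + 2, so there are 31 full weeks plus 2 extra days.
Each full week contributes 5 weekdays (Mon–Fri): 31 × 5 = 155.
The 2 extra days are Mon, Tue — 2 of them qualify.
Total: 155 + 2 = 157.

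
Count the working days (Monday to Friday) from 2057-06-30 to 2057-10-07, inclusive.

2057-06-30 is a Saturday.
The range spans 100 days (inclusive of both endpoints).
100 = 7 × 14 + 2, so there are 14 full weeks plus 2 extra days.
Each full week contributes 5 weekdays (Mon–Fri): 14 × 5 = 70.
The 2 extra days are Sat, Sun — none qualify.
Total: 70 + 0 = 70.

70 weekdays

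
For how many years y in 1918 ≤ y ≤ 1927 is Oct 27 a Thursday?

2

Day of week of October 27 in each year:
1918: Sun, 1919: Mon, 1920: Wed, 1921: Thu ✓, 1922: Fri, 1923: Sat, 1924: Mon, 1925: Tue, 1926: Wed, 1927: Thu ✓
Thursdays: 1921, 1927.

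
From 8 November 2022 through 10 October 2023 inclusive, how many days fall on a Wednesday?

48 Wednesdays

8 November 2022 is a Tuesday.
That's 337 days from start to end, counting both.
337 = 7 × 48 + 1, so there are 48 full weeks plus 1 extra day.
Each full week contributes one Wednesday: 48 so far.
The 1 extra day is Tue — none qualify.
Total: 48 + 0 = 48.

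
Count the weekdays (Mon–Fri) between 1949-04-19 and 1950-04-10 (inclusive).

255 weekdays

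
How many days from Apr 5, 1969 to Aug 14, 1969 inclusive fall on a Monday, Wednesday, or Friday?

56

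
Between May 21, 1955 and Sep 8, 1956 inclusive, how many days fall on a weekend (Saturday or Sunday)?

137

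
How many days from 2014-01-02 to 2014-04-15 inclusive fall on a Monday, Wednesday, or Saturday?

44

2014-01-02 is a Thursday.
From 2014-01-02 to 2014-04-15 is 104 days inclusive.
104 = 7 × 14 + 6, so there are 14 full weeks plus 6 extra days.
Each full week contributes 3 days from the set (Mon, Wed, Sat): 14 × 3 = 42.
The 6 extra days are Thursday, Friday, Saturday, Sunday, Monday, Tuesday — 2 of them qualify.
Total: 42 + 2 = 44.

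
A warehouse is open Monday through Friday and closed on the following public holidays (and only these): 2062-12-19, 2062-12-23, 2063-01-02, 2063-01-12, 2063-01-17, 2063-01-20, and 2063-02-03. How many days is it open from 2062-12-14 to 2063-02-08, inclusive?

2062-12-14 is a Thursday.
The range spans 57 days (inclusive of both endpoints).
57 = 7 × 8 + 1, so there are 8 full weeks plus 1 extra day.
Each full week contributes 5 weekdays (Mon–Fri): 8 × 5 = 40.
The 1 extra day is Thursday — 1 of them qualifies.
Total: 40 + 1 = 41.
Holidays: 2062-12-19 (Tue); 2062-12-23 (Sat); 2063-01-02 (Tue); 2063-01-12 (Fri); 2063-01-17 (Wed); 2063-01-20 (Sat); 2063-02-03 (Sat).
4 of the 7 holidays fall on weekdays; the rest are weekends and were already excluded.
Business days: 41 − 4 = 37.

37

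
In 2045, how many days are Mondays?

January 1, 2045 is a Sunday.
The range spans 365 days (inclusive of both endpoints).
365 = 7 × 52 + 1, so there are 52 full weeks plus 1 extra day.
Each full week contributes one Monday: 52 so far.
The 1 extra day is Sunday — none qualify.
Total: 52 + 0 = 52.

52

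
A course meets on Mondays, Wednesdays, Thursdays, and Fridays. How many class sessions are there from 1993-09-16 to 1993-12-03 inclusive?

46

1993-09-16 is a Thursday.
That's 79 days from start to end, counting both.
79 = 7 × 11 + 2, so there are 11 full weeks plus 2 extra days.
Each full week contributes 4 days from the set (Mon, Wed, Thu, Fri): 11 × 4 = 44.
The 2 extra days are Thursday, Friday — 2 of them qualify.
Total: 44 + 2 = 46.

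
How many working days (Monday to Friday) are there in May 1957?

23

May 1, 1957 is a Wednesday.
The range spans 31 days (inclusive of both endpoints).
31 = 7 × 4 + 3, so there are 4 full weeks plus 3 extra days.
Each full week contributes 5 weekdays (Mon–Fri): 4 × 5 = 20.
The 3 extra days are Wed, Thu, Fri — 3 of them qualify.
Total: 20 + 3 = 23.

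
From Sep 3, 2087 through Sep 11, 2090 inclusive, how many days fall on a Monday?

Sep 3, 2087 is a Wednesday.
From Sep 3, 2087 to Sep 11, 2090 is 1105 days inclusive.
1105 = 7 × 157 + 6, so there are 157 full weeks plus 6 extra days.
Each full week contributes one Monday: 157 so far.
The 6 extra days are Wednesday, Thursday, Friday, Saturday, Sunday, Monday — 1 of them qualifies.
Total: 157 + 1 = 158.

158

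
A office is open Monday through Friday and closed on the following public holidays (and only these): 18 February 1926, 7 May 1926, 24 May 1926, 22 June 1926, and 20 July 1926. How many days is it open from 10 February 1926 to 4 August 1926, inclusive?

10 February 1926 is a Wednesday.
The range spans 176 days (inclusive of both endpoints).
176 = 7 × 25 + 1, so there are 25 full weeks plus 1 extra day.
Each full week contributes 5 weekdays (Mon–Fri): 25 × 5 = 125.
The 1 extra day is Wed — 1 of them qualifies.
Total: 125 + 1 = 126.
Holidays: 18 February 1926 (Thu); 7 May 1926 (Fri); 24 May 1926 (Mon); 22 June 1926 (Tue); 20 July 1926 (Tue).
All 5 holidays fall on weekdays, so subtract 5.
Business days: 126 − 5 = 121.

121 working days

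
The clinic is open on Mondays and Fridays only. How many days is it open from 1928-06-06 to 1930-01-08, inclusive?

1928-06-06 is a Wednesday.
The range spans 582 days (inclusive of both endpoints).
582 = 7 × 83 + 1, so there are 83 full weeks plus 1 extra day.
Each full week contributes 2 days from the set (Mon, Fri): 83 × 2 = 166.
The 1 extra day is Wednesday — none qualify.
Total: 166 + 0 = 166.

166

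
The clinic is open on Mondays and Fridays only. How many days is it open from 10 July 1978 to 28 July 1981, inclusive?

10 July 1978 is a Monday.
That's 1115 days from start to end, counting both.
1115 = 7 × 159 + 2, so there are 159 full weeks plus 2 extra days.
Each full week contributes 2 days from the set (Mon, Fri): 159 × 2 = 318.
The 2 extra days are Mon, Tue — 1 of them qualifies.
Total: 318 + 1 = 319.

319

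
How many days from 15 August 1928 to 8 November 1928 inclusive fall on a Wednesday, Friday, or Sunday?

37

15 August 1928 is a Wednesday.
The range spans 86 days (inclusive of both endpoints).
86 = 7 × 12 + 2, so there are 12 full weeks plus 2 extra days.
Each full week contributes 3 days from the set (Wed, Fri, Sun): 12 × 3 = 36.
The 2 extra days are Wed, Thu — 1 of them qualifies.
Total: 36 + 1 = 37.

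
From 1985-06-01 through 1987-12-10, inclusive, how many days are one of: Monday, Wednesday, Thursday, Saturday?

1985-06-01 is a Saturday.
The range spans 923 days (inclusive of both endpoints).
923 = 7 × 131 + 6, so there are 131 full weeks plus 6 extra days.
Each full week contributes 4 days from the set (Mon, Wed, Thu, Sat): 131 × 4 = 524.
The 6 extra days are Sat, Sun, Mon, Tue, Wed, Thu — 4 of them qualify.
Total: 524 + 4 = 528.

528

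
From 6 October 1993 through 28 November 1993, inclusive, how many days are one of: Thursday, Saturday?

16

6 October 1993 is a Wednesday.
The range spans 54 days (inclusive of both endpoints).
54 = 7 × 7 + 5, so there are 7 full weeks plus 5 extra days.
Each full week contributes 2 days from the set (Thu, Sat): 7 × 2 = 14.
The 5 extra days are Wed, Thu, Fri, Sat, Sun — 2 of them qualify.
Total: 14 + 2 = 16.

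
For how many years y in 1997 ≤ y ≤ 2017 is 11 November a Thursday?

Day of week of November 11 in each year:
1997: Tue, 1998: Wed, 1999: Thu ✓, 2000: Sat, 2001: Sun, 2002: Mon, 2003: Tue, 2004: Thu ✓, 2005: Fri, 2006: Sat, 2007: Sun, 2008: Tue, 2009: Wed, 2010: Thu ✓, 2011: Fri, 2012: Sun, 2013: Mon, 2014: Tue, 2015: Wed, 2016: Fri, 2017: Sat
Thursdays: 1999, 2004, 2010.

3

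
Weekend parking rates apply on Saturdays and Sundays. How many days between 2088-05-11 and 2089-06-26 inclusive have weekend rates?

118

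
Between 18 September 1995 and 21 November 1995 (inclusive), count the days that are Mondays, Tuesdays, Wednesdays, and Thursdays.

38

18 September 1995 is a Monday.
From 18 September 1995 to 21 November 1995 is 65 days inclusive.
65 = 7 × 9 + 2, so there are 9 full weeks plus 2 extra days.
Each full week contributes 4 days from the set (Mon, Tue, Wed, Thu): 9 × 4 = 36.
The 2 extra days are Monday, Tuesday — 2 of them qualify.
Total: 36 + 2 = 38.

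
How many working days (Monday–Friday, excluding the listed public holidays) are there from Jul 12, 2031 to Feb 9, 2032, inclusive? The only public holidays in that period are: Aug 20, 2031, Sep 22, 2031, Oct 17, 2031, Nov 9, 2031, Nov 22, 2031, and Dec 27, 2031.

Jul 12, 2031 is a Saturday.
The range spans 213 days (inclusive of both endpoints).
213 = 7 × 30 + 3, so there are 30 full weeks plus 3 extra days.
Each full week contributes 5 weekdays (Mon–Fri): 30 × 5 = 150.
The 3 extra days are Sat, Sun, Mon — 1 of them qualifies.
Total: 150 + 1 = 151.
Holidays: Aug 20, 2031 (Wed); Sep 22, 2031 (Mon); Oct 17, 2031 (Fri); Nov 9, 2031 (Sun); Nov 22, 2031 (Sat); Dec 27, 2031 (Sat).
3 of the 6 holidays fall on weekdays; the rest are weekends and were already excluded.
Business days: 151 − 3 = 148.

148 working days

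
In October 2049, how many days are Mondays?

October 1, 2049 is a Friday.
From October 1, 2049 to October 31, 2049 is 31 days inclusive.
31 = 7 × 4 + 3, so there are 4 full weeks plus 3 extra days.
Each full week contributes one Monday: 4 so far.
The 3 extra days are Friday, Saturday, Sunday — none qualify.
Total: 4 + 0 = 4.

4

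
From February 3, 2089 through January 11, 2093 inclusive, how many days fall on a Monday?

205

February 3, 2089 is a Thursday.
The range spans 1439 days (inclusive of both endpoints).
1439 = 7 × 205 + 4, so there are 205 full weeks plus 4 extra days.
Each full week contributes one Monday: 205 so far.
The 4 extra days are Thu, Fri, Sat, Sun — none qualify.
Total: 205 + 0 = 205.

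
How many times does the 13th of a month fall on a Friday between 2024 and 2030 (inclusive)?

12

Friday-the-13ths by year:
2024: Sep, Dec
2025: Jun
2026: Feb, Mar, Nov
2027: Aug
2028: Oct
2029: Apr, Jul
2030: Sep, Dec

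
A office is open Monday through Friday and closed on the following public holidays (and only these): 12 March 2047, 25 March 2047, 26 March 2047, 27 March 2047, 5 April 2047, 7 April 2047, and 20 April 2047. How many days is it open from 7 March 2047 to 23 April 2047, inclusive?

7 March 2047 is a Thursday.
From 7 March 2047 to 23 April 2047 is 48 days inclusive.
48 = 7 × 6 + 6, so there are 6 full weeks plus 6 extra days.
Each full week contributes 5 weekdays (Mon–Fri): 6 × 5 = 30.
The 6 extra days are Thu, Fri, Sat, Sun, Mon, Tue — 4 of them qualify.
Total: 30 + 4 = 34.
Holidays: 12 March 2047 (Tue); 25 March 2047 (Mon); 26 March 2047 (Tue); 27 March 2047 (Wed); 5 April 2047 (Fri); 7 April 2047 (Sun); 20 April 2047 (Sat).
5 of the 7 holidays fall on weekdays; the rest are weekends and were already excluded.
Business days: 34 − 5 = 29.

29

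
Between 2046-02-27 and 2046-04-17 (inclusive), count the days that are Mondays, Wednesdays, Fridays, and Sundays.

2046-02-27 is a Tuesday.
The range spans 50 days (inclusive of both endpoints).
50 = 7 × 7 + 1, so there are 7 full weeks plus 1 extra day.
Each full week contributes 4 days from the set (Mon, Wed, Fri, Sun): 7 × 4 = 28.
The 1 extra day is Tuesday — none qualify.
Total: 28 + 0 = 28.

28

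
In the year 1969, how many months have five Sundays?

4

A month has five Sundays exactly when Sunday falls within its first (length − 28) days.
Jan: 31 days, starts Wed → 5 of Wed, Thu, Fri
Feb: 28 days, starts Sat → 5 of (none)
Mar: 31 days, starts Sat → 5 of Sat, Sun, Mon ✓
Apr: 30 days, starts Tue → 5 of Tue, Wed
May: 31 days, starts Thu → 5 of Thu, Fri, Sat
Jun: 30 days, starts Sun → 5 of Sun, Mon ✓
Jul: 31 days, starts Tue → 5 of Tue, Wed, Thu
Aug: 31 days, starts Fri → 5 of Fri, Sat, Sun ✓
Sep: 30 days, starts Mon → 5 of Mon, Tue
Oct: 31 days, starts Wed → 5 of Wed, Thu, Fri
Nov: 30 days, starts Sat → 5 of Sat, Sun ✓
Dec: 31 days, starts Mon → 5 of Mon, Tue, Wed
Months with five Sundays: Mar, Jun, Aug, Nov.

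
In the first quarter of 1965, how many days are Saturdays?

Jan 1, 1965 is a Friday.
That's 90 days from start to end, counting both.
90 = 7 × 12 + 6, so there are 12 full weeks plus 6 extra days.
Each full week contributes one Saturday: 12 so far.
The 6 extra days are Fri, Sat, Sun, Mon, Tue, Wed — 1 of them qualifies.
Total: 12 + 1 = 13.

13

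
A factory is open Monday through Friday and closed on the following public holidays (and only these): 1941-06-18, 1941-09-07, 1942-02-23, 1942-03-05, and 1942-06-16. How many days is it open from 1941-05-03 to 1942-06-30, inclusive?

1941-05-03 is a Saturday.
The range spans 424 days (inclusive of both endpoints).
424 = 7 × 60 + 4, so there are 60 full weeks plus 4 extra days.
Each full week contributes 5 weekdays (Mon–Fri): 60 × 5 = 300.
The 4 extra days are Sat, Sun, Mon, Tue — 2 of them qualify.
Total: 300 + 2 = 302.
Holidays: 1941-06-18 (Wed); 1941-09-07 (Sun); 1942-02-23 (Mon); 1942-03-05 (Thu); 1942-06-16 (Tue).
4 of the 5 holidays fall on weekdays; the rest are weekends and were already excluded.
Business days: 302 − 4 = 298.

298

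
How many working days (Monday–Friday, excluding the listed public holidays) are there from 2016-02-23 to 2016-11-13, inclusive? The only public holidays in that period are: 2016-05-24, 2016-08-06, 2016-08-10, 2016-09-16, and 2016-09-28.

185

2016-02-23 is a Tuesday.
That's 265 days from start to end, counting both.
265 = 7 × 37 + 6, so there are 37 full weeks plus 6 extra days.
Each full week contributes 5 weekdays (Mon–Fri): 37 × 5 = 185.
The 6 extra days are Tue, Wed, Thu, Fri, Sat, Sun — 4 of them qualify.
Total: 185 + 4 = 189.
Holidays: 2016-05-24 (Tue); 2016-08-06 (Sat); 2016-08-10 (Wed); 2016-09-16 (Fri); 2016-09-28 (Wed).
4 of the 5 holidays fall on weekdays; the rest are weekends and were already excluded.
Business days: 189 − 4 = 185.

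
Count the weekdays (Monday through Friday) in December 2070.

23 weekdays

Dec 1, 2070 is a Monday.
From Dec 1, 2070 to Dec 31, 2070 is 31 days inclusive.
31 = 7 × 4 + 3, so there are 4 full weeks plus 3 extra days.
Each full week contributes 5 weekdays (Mon–Fri): 4 × 5 = 20.
The 3 extra days are Monday, Tuesday, Wednesday — 3 of them qualify.
Total: 20 + 3 = 23.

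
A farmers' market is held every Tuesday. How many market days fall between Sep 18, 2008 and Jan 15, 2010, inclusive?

Sep 18, 2008 is a Thursday.
That's 485 days from start to end, counting both.
485 = 7 × 69 + 2, so there are 69 full weeks plus 2 extra days.
Each full week contributes one Tuesday: 69 so far.
The 2 extra days are Thursday, Friday — none qualify.
Total: 69 + 0 = 69.

69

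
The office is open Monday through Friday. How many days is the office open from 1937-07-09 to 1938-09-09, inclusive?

306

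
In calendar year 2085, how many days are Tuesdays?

52

1 January 2085 is a Monday.
From 1 January 2085 to 31 December 2085 is 365 days inclusive.
365 = 7 × 52 + 1, so there are 52 full weeks plus 1 extra day.
Each full week contributes one Tuesday: 52 so far.
The 1 extra day is Monday — none qualify.
Total: 52 + 0 = 52.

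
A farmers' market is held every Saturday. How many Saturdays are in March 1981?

Mar 1, 1981 is a Sunday.
From Mar 1, 1981 to Mar 31, 1981 is 31 days inclusive.
31 = 7 × 4 + 3, so there are 4 full weeks plus 3 extra days.
Each full week contributes one Saturday: 4 so far.
The 3 extra days are Sun, Mon, Tue — none qualify.
Total: 4 + 0 = 4.

4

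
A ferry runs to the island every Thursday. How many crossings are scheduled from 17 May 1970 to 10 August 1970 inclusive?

12

17 May 1970 is a Sunday.
The range spans 86 days (inclusive of both endpoints).
86 = 7 × 12 + 2, so there are 12 full weeks plus 2 extra days.
Each full week contributes one Thursday: 12 so far.
The 2 extra days are Sun, Mon — none qualify.
Total: 12 + 0 = 12.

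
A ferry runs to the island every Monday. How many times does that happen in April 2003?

April 1, 2003 is a Tuesday.
From April 1, 2003 to April 30, 2003 is 30 days inclusive.
30 = 7 × 4 + 2, so there are 4 full weeks plus 2 extra days.
Each full week contributes one Monday: 4 so far.
The 2 extra days are Tuesday, Wednesday — none qualify.
Total: 4 + 0 = 4.

4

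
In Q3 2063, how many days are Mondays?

2063-07-01 is a Sunday.
The range spans 92 days (inclusive of both endpoints).
92 = 7 × 13 + 1, so there are 13 full weeks plus 1 extra day.
Each full week contributes one Monday: 13 so far.
The 1 extra day is Sunday — none qualify.
Total: 13 + 0 = 13.

13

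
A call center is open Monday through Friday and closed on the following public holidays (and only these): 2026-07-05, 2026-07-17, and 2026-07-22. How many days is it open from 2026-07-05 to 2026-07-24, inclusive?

2026-07-05 is a Sunday.
The range spans 20 days (inclusive of both endpoints).
20 = 7 × 2 + 6, so there are 2 full weeks plus 6 extra days.
Each full week contributes 5 weekdays (Mon–Fri): 2 × 5 = 10.
The 6 extra days are Sun, Mon, Tue, Wed, Thu, Fri — 5 of them qualify.
Total: 10 + 5 = 15.
Holidays: 2026-07-05 (Sun); 2026-07-17 (Fri); 2026-07-22 (Wed).
2 of the 3 holidays fall on weekdays; the rest are weekends and were already excluded.
Business days: 15 − 2 = 13.

13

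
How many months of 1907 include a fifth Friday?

4

A month has five Fridays exactly when Friday falls within its first (length − 28) days.
Jan: 31 days, starts Tue → 5 of Tue, Wed, Thu
Feb: 28 days, starts Fri → 5 of (none)
Mar: 31 days, starts Fri → 5 of Fri, Sat, Sun ✓
Apr: 30 days, starts Mon → 5 of Mon, Tue
May: 31 days, starts Wed → 5 of Wed, Thu, Fri ✓
Jun: 30 days, starts Sat → 5 of Sat, Sun
Jul: 31 days, starts Mon → 5 of Mon, Tue, Wed
Aug: 31 days, starts Thu → 5 of Thu, Fri, Sat ✓
Sep: 30 days, starts Sun → 5 of Sun, Mon
Oct: 31 days, starts Tue → 5 of Tue, Wed, Thu
Nov: 30 days, starts Fri → 5 of Fri, Sat ✓
Dec: 31 days, starts Sun → 5 of Sun, Mon, Tue
Months with five Fridays: Mar, May, Aug, Nov.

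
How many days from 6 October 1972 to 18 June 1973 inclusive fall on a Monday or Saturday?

6 October 1972 is a Friday.
From 6 October 1972 to 18 June 1973 is 256 days inclusive.
256 = 7 × 36 + 4, so there are 36 full weeks plus 4 extra days.
Each full week contributes 2 days from the set (Mon, Sat): 36 × 2 = 72.
The 4 extra days are Friday, Saturday, Sunday, Monday — 2 of them qualify.
Total: 72 + 2 = 74.

74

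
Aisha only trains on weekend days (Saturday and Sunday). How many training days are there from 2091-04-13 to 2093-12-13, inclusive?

2091-04-13 is a Friday.
From 2091-04-13 to 2093-12-13 is 976 days inclusive.
976 = 7 × 139 + 3, so there are 139 full weeks plus 3 extra days.
Each full week contributes 2 weekend days (Sat, Sun): 139 × 2 = 278.
The 3 extra days are Friday, Saturday, Sunday — 2 of them qualify.
Total: 278 + 2 = 280.

280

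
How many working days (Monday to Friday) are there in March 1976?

1 March 1976 is a Monday.
From 1 March 1976 to 31 March 1976 is 31 days inclusive.
31 = 7 × 4 + 3, so there are 4 full weeks plus 3 extra days.
Each full week contributes 5 weekdays (Mon–Fri): 4 × 5 = 20.
The 3 extra days are Mon, Tue, Wed — 3 of them qualify.
Total: 20 + 3 = 23.

23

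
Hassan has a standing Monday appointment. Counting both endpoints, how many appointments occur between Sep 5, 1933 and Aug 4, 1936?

Sep 5, 1933 is a Tuesday.
That's 1065 days from start to end, counting both.
1065 = 7 × 152 + 1, so there are 152 full weeks plus 1 extra day.
Each full week contributes one Monday: 152 so far.
The 1 extra day is Tue — none qualify.
Total: 152 + 0 = 152.

152 Mondays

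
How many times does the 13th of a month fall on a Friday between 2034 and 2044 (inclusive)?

Friday-the-13ths by year:
2034: Jan, Oct
2035: Apr, Jul
2036: Jun
2037: Feb, Mar, Nov
2038: Aug
2039: May
2040: Jan, Apr, Jul
2041: Sep, Dec
2042: Jun
2043: Feb, Mar, Nov
2044: May

20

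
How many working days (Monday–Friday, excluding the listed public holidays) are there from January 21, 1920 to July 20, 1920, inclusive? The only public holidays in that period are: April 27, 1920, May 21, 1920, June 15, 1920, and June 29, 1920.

January 21, 1920 is a Wednesday.
From January 21, 1920 to July 20, 1920 is 182 days inclusive.
182 = 7 × 26, so the span is exactly 26 full weeks.
Each full week contributes 5 weekdays (Mon–Fri): 26 × 5 = 130.
Holidays: April 27, 1920 (Tue); May 21, 1920 (Fri); June 15, 1920 (Tue); June 29, 1920 (Tue).
All 4 holidays fall on weekdays, so subtract 4.
Business days: 130 − 4 = 126.

126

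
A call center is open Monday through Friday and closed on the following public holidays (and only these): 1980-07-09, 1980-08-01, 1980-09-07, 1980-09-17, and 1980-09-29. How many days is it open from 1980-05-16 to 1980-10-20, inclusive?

1980-05-16 is a Friday.
From 1980-05-16 to 1980-10-20 is 158 days inclusive.
158 = 7 × 22 + 4, so there are 22 full weeks plus 4 extra days.
Each full week contributes 5 weekdays (Mon–Fri): 22 × 5 = 110.
The 4 extra days are Fri, Sat, Sun, Mon — 2 of them qualify.
Total: 110 + 2 = 112.
Holidays: 1980-07-09 (Wed); 1980-08-01 (Fri); 1980-09-07 (Sun); 1980-09-17 (Wed); 1980-09-29 (Mon).
4 of the 5 holidays fall on weekdays; the rest are weekends and were already excluded.
Business days: 112 − 4 = 108.

108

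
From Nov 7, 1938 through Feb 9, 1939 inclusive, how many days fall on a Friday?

Nov 7, 1938 is a Monday.
The range spans 95 days (inclusive of both endpoints).
95 = 7 × 13 + 4, so there are 13 full weeks plus 4 extra days.
Each full week contributes one Friday: 13 so far.
The 4 extra days are Monday, Tuesday, Wednesday, Thursday — none qualify.
Total: 13 + 0 = 13.

13 Fridays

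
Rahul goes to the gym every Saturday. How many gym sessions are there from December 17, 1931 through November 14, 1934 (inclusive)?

152

December 17, 1931 is a Thursday.
The range spans 1064 days (inclusive of both endpoints).
1064 = 7 × 152, so the span is exactly 152 full weeks.
Each full week contributes one Saturday: 152 so far.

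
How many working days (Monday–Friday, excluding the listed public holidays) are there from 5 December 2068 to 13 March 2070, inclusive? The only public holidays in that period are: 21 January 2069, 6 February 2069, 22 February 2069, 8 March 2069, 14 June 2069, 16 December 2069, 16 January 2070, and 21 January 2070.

5 December 2068 is a Wednesday.
That's 464 days from start to end, counting both.
464 = 7 × 66 + 2, so there are 66 full weeks plus 2 extra days.
Each full week contributes 5 weekdays (Mon–Fri): 66 × 5 = 330.
The 2 extra days are Wednesday, Thursday — 2 of them qualify.
Total: 330 + 2 = 332.
Holidays: 21 January 2069 (Mon); 6 February 2069 (Wed); 22 February 2069 (Fri); 8 March 2069 (Fri); 14 June 2069 (Fri); 16 December 2069 (Mon); 16 January 2070 (Thu); 21 January 2070 (Tue).
All 8 holidays fall on weekdays, so subtract 8.
Business days: 332 − 8 = 324.

324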